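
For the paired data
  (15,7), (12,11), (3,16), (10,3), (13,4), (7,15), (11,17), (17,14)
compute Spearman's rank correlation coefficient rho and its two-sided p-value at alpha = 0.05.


Step 1: Rank x and y separately (midranks; no ties here).
rank(x): 15->7, 12->5, 3->1, 10->3, 13->6, 7->2, 11->4, 17->8
rank(y): 7->3, 11->4, 16->7, 3->1, 4->2, 15->6, 17->8, 14->5
Step 2: d_i = R_x(i) - R_y(i); compute d_i^2.
  (7-3)^2=16, (5-4)^2=1, (1-7)^2=36, (3-1)^2=4, (6-2)^2=16, (2-6)^2=16, (4-8)^2=16, (8-5)^2=9
sum(d^2) = 114.
Step 3: rho = 1 - 6*114 / (8*(8^2 - 1)) = 1 - 684/504 = -0.357143.
Step 4: Under H0, t = rho * sqrt((n-2)/(1-rho^2)) = -0.9366 ~ t(6).
Step 5: Two-sided p-value from the t-distribution with 6 df = 0.385121.
Step 6: alpha = 0.05. fail to reject H0.

rho = -0.3571, p = 0.385121, fail to reject H0 at alpha = 0.05.


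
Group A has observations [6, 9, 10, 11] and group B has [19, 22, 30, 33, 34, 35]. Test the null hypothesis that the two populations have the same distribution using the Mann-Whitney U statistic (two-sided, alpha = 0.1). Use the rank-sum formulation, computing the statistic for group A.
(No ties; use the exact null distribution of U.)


Step 1: Combine and sort all 10 observations; assign midranks.
sorted (value, group): (6,X), (9,X), (10,X), (11,X), (19,Y), (22,Y), (30,Y), (33,Y), (34,Y), (35,Y)
ranks: 6->1, 9->2, 10->3, 11->4, 19->5, 22->6, 30->7, 33->8, 34->9, 35->10
Step 2: Rank sum for X: R1 = 1 + 2 + 3 + 4 = 10.
Step 3: U_X = R1 - n1(n1+1)/2 = 10 - 4*5/2 = 10 - 10 = 0.
       U_Y = n1*n2 - U_X = 24 - 0 = 24.
Step 4: No ties, so the exact null distribution of U (based on enumerating the C(10,4) = 210 equally likely rank assignments) gives the two-sided p-value.
Step 5: p-value = 0.009524; compare to alpha = 0.1. reject H0.

U_X = 0, p = 0.009524, reject H0 at alpha = 0.1.


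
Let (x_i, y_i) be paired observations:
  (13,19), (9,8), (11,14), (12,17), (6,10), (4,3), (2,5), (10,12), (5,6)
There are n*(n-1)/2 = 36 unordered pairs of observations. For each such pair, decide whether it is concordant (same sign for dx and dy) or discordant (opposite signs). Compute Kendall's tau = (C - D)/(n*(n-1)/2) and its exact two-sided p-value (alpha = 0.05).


Step 1: Enumerate the 36 unordered pairs (i,j) with i<j and classify each by sign(x_j-x_i) * sign(y_j-y_i).
  (1,2):dx=-4,dy=-11->C; (1,3):dx=-2,dy=-5->C; (1,4):dx=-1,dy=-2->C; (1,5):dx=-7,dy=-9->C
  (1,6):dx=-9,dy=-16->C; (1,7):dx=-11,dy=-14->C; (1,8):dx=-3,dy=-7->C; (1,9):dx=-8,dy=-13->C
  (2,3):dx=+2,dy=+6->C; (2,4):dx=+3,dy=+9->C; (2,5):dx=-3,dy=+2->D; (2,6):dx=-5,dy=-5->C
  (2,7):dx=-7,dy=-3->C; (2,8):dx=+1,dy=+4->C; (2,9):dx=-4,dy=-2->C; (3,4):dx=+1,dy=+3->C
  (3,5):dx=-5,dy=-4->C; (3,6):dx=-7,dy=-11->C; (3,7):dx=-9,dy=-9->C; (3,8):dx=-1,dy=-2->C
  (3,9):dx=-6,dy=-8->C; (4,5):dx=-6,dy=-7->C; (4,6):dx=-8,dy=-14->C; (4,7):dx=-10,dy=-12->C
  (4,8):dx=-2,dy=-5->C; (4,9):dx=-7,dy=-11->C; (5,6):dx=-2,dy=-7->C; (5,7):dx=-4,dy=-5->C
  (5,8):dx=+4,dy=+2->C; (5,9):dx=-1,dy=-4->C; (6,7):dx=-2,dy=+2->D; (6,8):dx=+6,dy=+9->C
  (6,9):dx=+1,dy=+3->C; (7,8):dx=+8,dy=+7->C; (7,9):dx=+3,dy=+1->C; (8,9):dx=-5,dy=-6->C
Step 2: C = 34, D = 2, total pairs = 36.
Step 3: tau = (C - D)/(n(n-1)/2) = (34 - 2)/36 = 0.888889.
Step 4: Exact two-sided p-value (enumerate n! = 362880 permutations of y under H0): p = 0.000243.
Step 5: alpha = 0.05. reject H0.

tau_b = 0.8889 (C=34, D=2), p = 0.000243, reject H0.


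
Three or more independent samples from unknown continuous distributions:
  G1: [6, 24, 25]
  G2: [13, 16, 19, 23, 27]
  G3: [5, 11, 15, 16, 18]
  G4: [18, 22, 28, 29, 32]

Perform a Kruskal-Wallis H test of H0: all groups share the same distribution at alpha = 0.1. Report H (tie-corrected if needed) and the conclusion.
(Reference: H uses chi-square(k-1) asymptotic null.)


Step 1: Combine all N = 18 observations and assign midranks.
sorted (value, group, rank): (5,G3,1), (6,G1,2), (11,G3,3), (13,G2,4), (15,G3,5), (16,G2,6.5), (16,G3,6.5), (18,G3,8.5), (18,G4,8.5), (19,G2,10), (22,G4,11), (23,G2,12), (24,G1,13), (25,G1,14), (27,G2,15), (28,G4,16), (29,G4,17), (32,G4,18)
Step 2: Sum ranks within each group.
R_1 = 29 (n_1 = 3)
R_2 = 47.5 (n_2 = 5)
R_3 = 24 (n_3 = 5)
R_4 = 70.5 (n_4 = 5)
Step 3: H = 12/(N(N+1)) * sum(R_i^2/n_i) - 3(N+1)
     = 12/(18*19) * (29^2/3 + 47.5^2/5 + 24^2/5 + 70.5^2/5) - 3*19
     = 0.035088 * 1840.83 - 57
     = 7.590643.
Step 4: Ties present; correction factor C = 1 - 12/(18^3 - 18) = 0.997936. Corrected H = 7.590643 / 0.997936 = 7.606343.
Step 5: Under H0, H ~ chi^2(3); p-value = 0.054888.
Step 6: alpha = 0.1. reject H0.

H = 7.6063, df = 3, p = 0.054888, reject H0.


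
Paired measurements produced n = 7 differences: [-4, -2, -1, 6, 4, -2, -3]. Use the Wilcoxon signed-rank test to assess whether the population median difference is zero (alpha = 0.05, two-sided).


Step 1: Drop any zero differences (none here) and take |d_i|.
|d| = [4, 2, 1, 6, 4, 2, 3]
Step 2: Midrank |d_i| (ties get averaged ranks).
ranks: |4|->5.5, |2|->2.5, |1|->1, |6|->7, |4|->5.5, |2|->2.5, |3|->4
Step 3: Attach original signs; sum ranks with positive sign and with negative sign.
W+ = 7 + 5.5 = 12.5
W- = 5.5 + 2.5 + 1 + 2.5 + 4 = 15.5
(Check: W+ + W- = 28 should equal n(n+1)/2 = 28.)
Step 4: Test statistic W = min(W+, W-) = 12.5.
Step 5: Ties in |d|, so use the tie-corrected normal approximation.
        E[W] = n(n+1)/4 = 7*8/4 = 14.
        Tie groups: |d|=2 (t=2), |d|=4 (t=2); sum(t^3 - t) = 12.
        Var[W] = n(n+1)(2n+1)/24 - sum(t^3-t)/48 = 840/24 - 12/48 = 34.75.
        z = (W - E[W]) / sqrt(Var[W]) = (12.5 - 14) / 5.8949 = -0.2545.
        Two-sided p = 2*Phi(z) = 0.799143.
Step 6: alpha = 0.05. fail to reject H0.

W+ = 12.5, W- = 15.5, W = min = 12.5, p = 0.799143, fail to reject H0.


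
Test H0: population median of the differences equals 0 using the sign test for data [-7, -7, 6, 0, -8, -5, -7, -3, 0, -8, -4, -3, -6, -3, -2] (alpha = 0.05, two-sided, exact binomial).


Step 1: Discard zero differences. Original n = 15; n_eff = number of nonzero differences = 13.
Nonzero differences (with sign): -7, -7, +6, -8, -5, -7, -3, -8, -4, -3, -6, -3, -2
Step 2: Count signs: positive = 1, negative = 12.
Step 3: Under H0: P(positive) = 0.5, so the number of positives S ~ Bin(13, 0.5).
Step 4: Two-sided exact p-value = sum of Bin(13,0.5) probabilities at or below the observed probability = 0.003418.
Step 5: alpha = 0.05. reject H0.

n_eff = 13, pos = 1, neg = 12, p = 0.003418, reject H0.


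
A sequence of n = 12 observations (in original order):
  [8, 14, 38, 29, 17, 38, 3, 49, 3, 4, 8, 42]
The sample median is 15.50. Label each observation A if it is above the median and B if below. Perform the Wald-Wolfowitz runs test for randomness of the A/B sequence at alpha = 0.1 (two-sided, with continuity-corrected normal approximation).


Step 1: Compute median = 15.50; label A = above, B = below.
Labels in order: BBAAAABABBBA  (n_A = 6, n_B = 6)
Step 2: Count runs R = 6.
Step 3: Under H0 (random ordering), E[R] = 2*n_A*n_B/(n_A+n_B) + 1 = 2*6*6/12 + 1 = 7.0000.
        Var[R] = 2*n_A*n_B*(2*n_A*n_B - n_A - n_B) / ((n_A+n_B)^2 * (n_A+n_B-1)) = 4320/1584 = 2.7273.
        SD[R] = 1.6514.
Step 4: Continuity-corrected z = (R + 0.5 - E[R]) / SD[R] = (6 + 0.5 - 7.0000) / 1.6514 = -0.3028.
Step 5: Two-sided p-value via normal approximation = 2*(1 - Phi(|z|)) = 0.762069.
Step 6: alpha = 0.1. fail to reject H0.

R = 6, z = -0.3028, p = 0.762069, fail to reject H0.


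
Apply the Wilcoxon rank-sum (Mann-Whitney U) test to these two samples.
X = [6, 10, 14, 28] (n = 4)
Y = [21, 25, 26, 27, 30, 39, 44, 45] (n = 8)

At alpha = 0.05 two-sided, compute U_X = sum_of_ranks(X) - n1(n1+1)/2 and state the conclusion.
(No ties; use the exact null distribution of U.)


Step 1: Combine and sort all 12 observations; assign midranks.
sorted (value, group): (6,X), (10,X), (14,X), (21,Y), (25,Y), (26,Y), (27,Y), (28,X), (30,Y), (39,Y), (44,Y), (45,Y)
ranks: 6->1, 10->2, 14->3, 21->4, 25->5, 26->6, 27->7, 28->8, 30->9, 39->10, 44->11, 45->12
Step 2: Rank sum for X: R1 = 1 + 2 + 3 + 8 = 14.
Step 3: U_X = R1 - n1(n1+1)/2 = 14 - 4*5/2 = 14 - 10 = 4.
       U_Y = n1*n2 - U_X = 32 - 4 = 28.
Step 4: No ties, so the exact null distribution of U (based on enumerating the C(12,4) = 495 equally likely rank assignments) gives the two-sided p-value.
Step 5: p-value = 0.048485; compare to alpha = 0.05. reject H0.

U_X = 4, p = 0.048485, reject H0 at alpha = 0.05.


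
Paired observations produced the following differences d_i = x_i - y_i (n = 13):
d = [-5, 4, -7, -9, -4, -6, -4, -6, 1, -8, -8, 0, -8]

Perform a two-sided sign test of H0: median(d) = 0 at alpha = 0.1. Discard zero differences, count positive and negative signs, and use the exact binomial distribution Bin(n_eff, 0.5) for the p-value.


Step 1: Discard zero differences. Original n = 13; n_eff = number of nonzero differences = 12.
Nonzero differences (with sign): -5, +4, -7, -9, -4, -6, -4, -6, +1, -8, -8, -8
Step 2: Count signs: positive = 2, negative = 10.
Step 3: Under H0: P(positive) = 0.5, so the number of positives S ~ Bin(12, 0.5).
Step 4: Two-sided exact p-value = sum of Bin(12,0.5) probabilities at or below the observed probability = 0.038574.
Step 5: alpha = 0.1. reject H0.

n_eff = 12, pos = 2, neg = 10, p = 0.038574, reject H0.


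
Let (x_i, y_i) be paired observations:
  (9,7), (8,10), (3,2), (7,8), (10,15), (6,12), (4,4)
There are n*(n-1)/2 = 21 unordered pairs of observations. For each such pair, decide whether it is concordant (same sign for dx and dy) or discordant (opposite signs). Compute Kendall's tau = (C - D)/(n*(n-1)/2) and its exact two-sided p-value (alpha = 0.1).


Step 1: Enumerate the 21 unordered pairs (i,j) with i<j and classify each by sign(x_j-x_i) * sign(y_j-y_i).
  (1,2):dx=-1,dy=+3->D; (1,3):dx=-6,dy=-5->C; (1,4):dx=-2,dy=+1->D; (1,5):dx=+1,dy=+8->C
  (1,6):dx=-3,dy=+5->D; (1,7):dx=-5,dy=-3->C; (2,3):dx=-5,dy=-8->C; (2,4):dx=-1,dy=-2->C
  (2,5):dx=+2,dy=+5->C; (2,6):dx=-2,dy=+2->D; (2,7):dx=-4,dy=-6->C; (3,4):dx=+4,dy=+6->C
  (3,5):dx=+7,dy=+13->C; (3,6):dx=+3,dy=+10->C; (3,7):dx=+1,dy=+2->C; (4,5):dx=+3,dy=+7->C
  (4,6):dx=-1,dy=+4->D; (4,7):dx=-3,dy=-4->C; (5,6):dx=-4,dy=-3->C; (5,7):dx=-6,dy=-11->C
  (6,7):dx=-2,dy=-8->C
Step 2: C = 16, D = 5, total pairs = 21.
Step 3: tau = (C - D)/(n(n-1)/2) = (16 - 5)/21 = 0.523810.
Step 4: Exact two-sided p-value (enumerate n! = 5040 permutations of y under H0): p = 0.136111.
Step 5: alpha = 0.1. fail to reject H0.

tau_b = 0.5238 (C=16, D=5), p = 0.136111, fail to reject H0.


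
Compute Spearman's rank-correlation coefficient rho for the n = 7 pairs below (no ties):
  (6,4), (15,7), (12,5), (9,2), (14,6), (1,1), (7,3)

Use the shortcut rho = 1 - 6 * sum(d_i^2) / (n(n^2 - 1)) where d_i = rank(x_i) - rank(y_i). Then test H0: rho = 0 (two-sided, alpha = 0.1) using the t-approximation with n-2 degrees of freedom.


Step 1: Rank x and y separately (midranks; no ties here).
rank(x): 6->2, 15->7, 12->5, 9->4, 14->6, 1->1, 7->3
rank(y): 4->4, 7->7, 5->5, 2->2, 6->6, 1->1, 3->3
Step 2: d_i = R_x(i) - R_y(i); compute d_i^2.
  (2-4)^2=4, (7-7)^2=0, (5-5)^2=0, (4-2)^2=4, (6-6)^2=0, (1-1)^2=0, (3-3)^2=0
sum(d^2) = 8.
Step 3: rho = 1 - 6*8 / (7*(7^2 - 1)) = 1 - 48/336 = 0.857143.
Step 4: Under H0, t = rho * sqrt((n-2)/(1-rho^2)) = 3.7210 ~ t(5).
Step 5: Two-sided p-value from the t-distribution with 5 df = 0.013697.
Step 6: alpha = 0.1. reject H0.

rho = 0.8571, p = 0.013697, reject H0 at alpha = 0.1.


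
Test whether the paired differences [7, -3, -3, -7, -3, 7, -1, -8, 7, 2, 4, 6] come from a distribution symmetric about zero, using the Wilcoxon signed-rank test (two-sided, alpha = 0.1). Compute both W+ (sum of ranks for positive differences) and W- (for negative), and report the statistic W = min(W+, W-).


Step 1: Drop any zero differences (none here) and take |d_i|.
|d| = [7, 3, 3, 7, 3, 7, 1, 8, 7, 2, 4, 6]
Step 2: Midrank |d_i| (ties get averaged ranks).
ranks: |7|->9.5, |3|->4, |3|->4, |7|->9.5, |3|->4, |7|->9.5, |1|->1, |8|->12, |7|->9.5, |2|->2, |4|->6, |6|->7
Step 3: Attach original signs; sum ranks with positive sign and with negative sign.
W+ = 9.5 + 9.5 + 9.5 + 2 + 6 + 7 = 43.5
W- = 4 + 4 + 9.5 + 4 + 1 + 12 = 34.5
(Check: W+ + W- = 78 should equal n(n+1)/2 = 78.)
Step 4: Test statistic W = min(W+, W-) = 34.5.
Step 5: Ties in |d|, so use the tie-corrected normal approximation.
        E[W] = n(n+1)/4 = 12*13/4 = 39.
        Tie groups: |d|=3 (t=3), |d|=7 (t=4); sum(t^3 - t) = 84.
        Var[W] = n(n+1)(2n+1)/24 - sum(t^3-t)/48 = 3900/24 - 84/48 = 160.75.
        z = (W - E[W]) / sqrt(Var[W]) = (34.5 - 39) / 12.6787 = -0.3549.
        Two-sided p = 2*Phi(z) = 0.722646.
Step 6: alpha = 0.1. fail to reject H0.

W+ = 43.5, W- = 34.5, W = min = 34.5, p = 0.722646, fail to reject H0.


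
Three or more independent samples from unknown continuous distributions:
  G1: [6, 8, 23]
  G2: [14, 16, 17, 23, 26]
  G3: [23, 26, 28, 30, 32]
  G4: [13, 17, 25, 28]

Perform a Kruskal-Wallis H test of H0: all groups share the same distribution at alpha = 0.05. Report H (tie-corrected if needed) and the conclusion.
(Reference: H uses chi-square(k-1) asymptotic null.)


Step 1: Combine all N = 17 observations and assign midranks.
sorted (value, group, rank): (6,G1,1), (8,G1,2), (13,G4,3), (14,G2,4), (16,G2,5), (17,G2,6.5), (17,G4,6.5), (23,G1,9), (23,G2,9), (23,G3,9), (25,G4,11), (26,G2,12.5), (26,G3,12.5), (28,G3,14.5), (28,G4,14.5), (30,G3,16), (32,G3,17)
Step 2: Sum ranks within each group.
R_1 = 12 (n_1 = 3)
R_2 = 37 (n_2 = 5)
R_3 = 69 (n_3 = 5)
R_4 = 35 (n_4 = 4)
Step 3: H = 12/(N(N+1)) * sum(R_i^2/n_i) - 3(N+1)
     = 12/(17*18) * (12^2/3 + 37^2/5 + 69^2/5 + 35^2/4) - 3*18
     = 0.039216 * 1580.25 - 54
     = 7.970588.
Step 4: Ties present; correction factor C = 1 - 42/(17^3 - 17) = 0.991422. Corrected H = 7.970588 / 0.991422 = 8.039555.
Step 5: Under H0, H ~ chi^2(3); p-value = 0.045201.
Step 6: alpha = 0.05. reject H0.

H = 8.0396, df = 3, p = 0.045201, reject H0.


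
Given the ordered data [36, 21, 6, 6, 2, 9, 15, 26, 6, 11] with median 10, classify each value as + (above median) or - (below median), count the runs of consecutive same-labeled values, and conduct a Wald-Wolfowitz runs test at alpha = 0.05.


Step 1: Compute median = 10; label A = above, B = below.
Labels in order: AABBBBAABA  (n_A = 5, n_B = 5)
Step 2: Count runs R = 5.
Step 3: Under H0 (random ordering), E[R] = 2*n_A*n_B/(n_A+n_B) + 1 = 2*5*5/10 + 1 = 6.0000.
        Var[R] = 2*n_A*n_B*(2*n_A*n_B - n_A - n_B) / ((n_A+n_B)^2 * (n_A+n_B-1)) = 2000/900 = 2.2222.
        SD[R] = 1.4907.
Step 4: Continuity-corrected z = (R + 0.5 - E[R]) / SD[R] = (5 + 0.5 - 6.0000) / 1.4907 = -0.3354.
Step 5: Two-sided p-value via normal approximation = 2*(1 - Phi(|z|)) = 0.737316.
Step 6: alpha = 0.05. fail to reject H0.

R = 5, z = -0.3354, p = 0.737316, fail to reject H0.


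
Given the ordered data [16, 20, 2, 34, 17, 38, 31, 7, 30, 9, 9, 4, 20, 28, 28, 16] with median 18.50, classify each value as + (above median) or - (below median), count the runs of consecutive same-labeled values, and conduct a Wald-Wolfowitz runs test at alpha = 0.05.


Step 1: Compute median = 18.50; label A = above, B = below.
Labels in order: BABABAABABBBAAAB  (n_A = 8, n_B = 8)
Step 2: Count runs R = 11.
Step 3: Under H0 (random ordering), E[R] = 2*n_A*n_B/(n_A+n_B) + 1 = 2*8*8/16 + 1 = 9.0000.
        Var[R] = 2*n_A*n_B*(2*n_A*n_B - n_A - n_B) / ((n_A+n_B)^2 * (n_A+n_B-1)) = 14336/3840 = 3.7333.
        SD[R] = 1.9322.
Step 4: Continuity-corrected z = (R - 0.5 - E[R]) / SD[R] = (11 - 0.5 - 9.0000) / 1.9322 = 0.7763.
Step 5: Two-sided p-value via normal approximation = 2*(1 - Phi(|z|)) = 0.437558.
Step 6: alpha = 0.05. fail to reject H0.

R = 11, z = 0.7763, p = 0.437558, fail to reject H0.


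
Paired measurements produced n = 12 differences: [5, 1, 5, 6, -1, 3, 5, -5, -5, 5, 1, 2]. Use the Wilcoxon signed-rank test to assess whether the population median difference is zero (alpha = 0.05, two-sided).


Step 1: Drop any zero differences (none here) and take |d_i|.
|d| = [5, 1, 5, 6, 1, 3, 5, 5, 5, 5, 1, 2]
Step 2: Midrank |d_i| (ties get averaged ranks).
ranks: |5|->8.5, |1|->2, |5|->8.5, |6|->12, |1|->2, |3|->5, |5|->8.5, |5|->8.5, |5|->8.5, |5|->8.5, |1|->2, |2|->4
Step 3: Attach original signs; sum ranks with positive sign and with negative sign.
W+ = 8.5 + 2 + 8.5 + 12 + 5 + 8.5 + 8.5 + 2 + 4 = 59
W- = 2 + 8.5 + 8.5 = 19
(Check: W+ + W- = 78 should equal n(n+1)/2 = 78.)
Step 4: Test statistic W = min(W+, W-) = 19.
Step 5: Ties in |d|, so use the tie-corrected normal approximation.
        E[W] = n(n+1)/4 = 12*13/4 = 39.
        Tie groups: |d|=1 (t=3), |d|=5 (t=6); sum(t^3 - t) = 234.
        Var[W] = n(n+1)(2n+1)/24 - sum(t^3-t)/48 = 3900/24 - 234/48 = 157.625.
        z = (W - E[W]) / sqrt(Var[W]) = (19 - 39) / 12.5549 = -1.5930.
        Two-sided p = 2*Phi(z) = 0.111159.
Step 6: alpha = 0.05. fail to reject H0.

W+ = 59, W- = 19, W = min = 19, p = 0.111159, fail to reject H0.


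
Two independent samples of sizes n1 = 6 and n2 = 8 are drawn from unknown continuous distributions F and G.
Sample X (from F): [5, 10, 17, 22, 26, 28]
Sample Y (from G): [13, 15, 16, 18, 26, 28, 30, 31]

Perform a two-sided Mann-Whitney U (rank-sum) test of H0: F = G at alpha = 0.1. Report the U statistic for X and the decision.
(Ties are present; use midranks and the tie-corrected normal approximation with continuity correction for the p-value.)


Step 1: Combine and sort all 14 observations; assign midranks.
sorted (value, group): (5,X), (10,X), (13,Y), (15,Y), (16,Y), (17,X), (18,Y), (22,X), (26,X), (26,Y), (28,X), (28,Y), (30,Y), (31,Y)
ranks: 5->1, 10->2, 13->3, 15->4, 16->5, 17->6, 18->7, 22->8, 26->9.5, 26->9.5, 28->11.5, 28->11.5, 30->13, 31->14
Step 2: Rank sum for X: R1 = 1 + 2 + 6 + 8 + 9.5 + 11.5 = 38.
Step 3: U_X = R1 - n1(n1+1)/2 = 38 - 6*7/2 = 38 - 21 = 17.
       U_Y = n1*n2 - U_X = 48 - 17 = 31.
Step 4: Ties are present, so use the tie-corrected normal approximation (with continuity correction) for the p-value.
Step 5: p-value = 0.400350; compare to alpha = 0.1. fail to reject H0.

U_X = 17, p = 0.400350, fail to reject H0 at alpha = 0.1.


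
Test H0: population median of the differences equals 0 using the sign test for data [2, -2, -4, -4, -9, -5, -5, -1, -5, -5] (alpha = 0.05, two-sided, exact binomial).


Step 1: Discard zero differences. Original n = 10; n_eff = number of nonzero differences = 10.
Nonzero differences (with sign): +2, -2, -4, -4, -9, -5, -5, -1, -5, -5
Step 2: Count signs: positive = 1, negative = 9.
Step 3: Under H0: P(positive) = 0.5, so the number of positives S ~ Bin(10, 0.5).
Step 4: Two-sided exact p-value = sum of Bin(10,0.5) probabilities at or below the observed probability = 0.021484.
Step 5: alpha = 0.05. reject H0.

n_eff = 10, pos = 1, neg = 9, p = 0.021484, reject H0.


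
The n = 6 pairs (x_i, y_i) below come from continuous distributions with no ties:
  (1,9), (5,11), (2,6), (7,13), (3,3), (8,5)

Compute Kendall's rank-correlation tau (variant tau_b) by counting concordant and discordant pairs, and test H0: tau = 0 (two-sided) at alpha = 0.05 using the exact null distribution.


Step 1: Enumerate the 15 unordered pairs (i,j) with i<j and classify each by sign(x_j-x_i) * sign(y_j-y_i).
  (1,2):dx=+4,dy=+2->C; (1,3):dx=+1,dy=-3->D; (1,4):dx=+6,dy=+4->C; (1,5):dx=+2,dy=-6->D
  (1,6):dx=+7,dy=-4->D; (2,3):dx=-3,dy=-5->C; (2,4):dx=+2,dy=+2->C; (2,5):dx=-2,dy=-8->C
  (2,6):dx=+3,dy=-6->D; (3,4):dx=+5,dy=+7->C; (3,5):dx=+1,dy=-3->D; (3,6):dx=+6,dy=-1->D
  (4,5):dx=-4,dy=-10->C; (4,6):dx=+1,dy=-8->D; (5,6):dx=+5,dy=+2->C
Step 2: C = 8, D = 7, total pairs = 15.
Step 3: tau = (C - D)/(n(n-1)/2) = (8 - 7)/15 = 0.066667.
Step 4: Exact two-sided p-value (enumerate n! = 720 permutations of y under H0): p = 1.000000.
Step 5: alpha = 0.05. fail to reject H0.

tau_b = 0.0667 (C=8, D=7), p = 1.000000, fail to reject H0.


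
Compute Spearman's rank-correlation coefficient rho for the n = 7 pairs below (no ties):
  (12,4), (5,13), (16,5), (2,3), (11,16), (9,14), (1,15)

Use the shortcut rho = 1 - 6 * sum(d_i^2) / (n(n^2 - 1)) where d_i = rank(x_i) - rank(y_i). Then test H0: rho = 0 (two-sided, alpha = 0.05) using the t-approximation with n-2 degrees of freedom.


Step 1: Rank x and y separately (midranks; no ties here).
rank(x): 12->6, 5->3, 16->7, 2->2, 11->5, 9->4, 1->1
rank(y): 4->2, 13->4, 5->3, 3->1, 16->7, 14->5, 15->6
Step 2: d_i = R_x(i) - R_y(i); compute d_i^2.
  (6-2)^2=16, (3-4)^2=1, (7-3)^2=16, (2-1)^2=1, (5-7)^2=4, (4-5)^2=1, (1-6)^2=25
sum(d^2) = 64.
Step 3: rho = 1 - 6*64 / (7*(7^2 - 1)) = 1 - 384/336 = -0.142857.
Step 4: Under H0, t = rho * sqrt((n-2)/(1-rho^2)) = -0.3227 ~ t(5).
Step 5: Two-sided p-value from the t-distribution with 5 df = 0.759945.
Step 6: alpha = 0.05. fail to reject H0.

rho = -0.1429, p = 0.759945, fail to reject H0 at alpha = 0.05.


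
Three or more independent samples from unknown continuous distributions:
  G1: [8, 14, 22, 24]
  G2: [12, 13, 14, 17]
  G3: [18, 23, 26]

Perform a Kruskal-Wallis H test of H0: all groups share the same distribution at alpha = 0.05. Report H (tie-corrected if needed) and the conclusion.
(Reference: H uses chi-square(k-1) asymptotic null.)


Step 1: Combine all N = 11 observations and assign midranks.
sorted (value, group, rank): (8,G1,1), (12,G2,2), (13,G2,3), (14,G1,4.5), (14,G2,4.5), (17,G2,6), (18,G3,7), (22,G1,8), (23,G3,9), (24,G1,10), (26,G3,11)
Step 2: Sum ranks within each group.
R_1 = 23.5 (n_1 = 4)
R_2 = 15.5 (n_2 = 4)
R_3 = 27 (n_3 = 3)
Step 3: H = 12/(N(N+1)) * sum(R_i^2/n_i) - 3(N+1)
     = 12/(11*12) * (23.5^2/4 + 15.5^2/4 + 27^2/3) - 3*12
     = 0.090909 * 441.125 - 36
     = 4.102273.
Step 4: Ties present; correction factor C = 1 - 6/(11^3 - 11) = 0.995455. Corrected H = 4.102273 / 0.995455 = 4.121005.
Step 5: Under H0, H ~ chi^2(2); p-value = 0.127390.
Step 6: alpha = 0.05. fail to reject H0.

H = 4.1210, df = 2, p = 0.127390, fail to reject H0.


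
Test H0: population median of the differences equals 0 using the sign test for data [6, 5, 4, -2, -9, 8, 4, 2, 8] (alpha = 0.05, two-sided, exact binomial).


Step 1: Discard zero differences. Original n = 9; n_eff = number of nonzero differences = 9.
Nonzero differences (with sign): +6, +5, +4, -2, -9, +8, +4, +2, +8
Step 2: Count signs: positive = 7, negative = 2.
Step 3: Under H0: P(positive) = 0.5, so the number of positives S ~ Bin(9, 0.5).
Step 4: Two-sided exact p-value = sum of Bin(9,0.5) probabilities at or below the observed probability = 0.179688.
Step 5: alpha = 0.05. fail to reject H0.

n_eff = 9, pos = 7, neg = 2, p = 0.179688, fail to reject H0.


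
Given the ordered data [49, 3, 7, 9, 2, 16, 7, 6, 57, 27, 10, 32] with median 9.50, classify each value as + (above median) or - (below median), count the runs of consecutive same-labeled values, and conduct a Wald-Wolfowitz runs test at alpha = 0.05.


Step 1: Compute median = 9.50; label A = above, B = below.
Labels in order: ABBBBABBAAAA  (n_A = 6, n_B = 6)
Step 2: Count runs R = 5.
Step 3: Under H0 (random ordering), E[R] = 2*n_A*n_B/(n_A+n_B) + 1 = 2*6*6/12 + 1 = 7.0000.
        Var[R] = 2*n_A*n_B*(2*n_A*n_B - n_A - n_B) / ((n_A+n_B)^2 * (n_A+n_B-1)) = 4320/1584 = 2.7273.
        SD[R] = 1.6514.
Step 4: Continuity-corrected z = (R + 0.5 - E[R]) / SD[R] = (5 + 0.5 - 7.0000) / 1.6514 = -0.9083.
Step 5: Two-sided p-value via normal approximation = 2*(1 - Phi(|z|)) = 0.363722.
Step 6: alpha = 0.05. fail to reject H0.

R = 5, z = -0.9083, p = 0.363722, fail to reject H0.


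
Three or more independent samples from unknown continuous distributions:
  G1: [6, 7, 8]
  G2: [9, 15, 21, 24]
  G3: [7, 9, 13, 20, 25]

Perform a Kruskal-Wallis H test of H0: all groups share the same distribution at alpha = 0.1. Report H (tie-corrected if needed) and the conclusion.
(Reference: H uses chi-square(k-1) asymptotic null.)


Step 1: Combine all N = 12 observations and assign midranks.
sorted (value, group, rank): (6,G1,1), (7,G1,2.5), (7,G3,2.5), (8,G1,4), (9,G2,5.5), (9,G3,5.5), (13,G3,7), (15,G2,8), (20,G3,9), (21,G2,10), (24,G2,11), (25,G3,12)
Step 2: Sum ranks within each group.
R_1 = 7.5 (n_1 = 3)
R_2 = 34.5 (n_2 = 4)
R_3 = 36 (n_3 = 5)
Step 3: H = 12/(N(N+1)) * sum(R_i^2/n_i) - 3(N+1)
     = 12/(12*13) * (7.5^2/3 + 34.5^2/4 + 36^2/5) - 3*13
     = 0.076923 * 575.513 - 39
     = 5.270192.
Step 4: Ties present; correction factor C = 1 - 12/(12^3 - 12) = 0.993007. Corrected H = 5.270192 / 0.993007 = 5.307306.
Step 5: Under H0, H ~ chi^2(2); p-value = 0.070394.
Step 6: alpha = 0.1. reject H0.

H = 5.3073, df = 2, p = 0.070394, reject H0.


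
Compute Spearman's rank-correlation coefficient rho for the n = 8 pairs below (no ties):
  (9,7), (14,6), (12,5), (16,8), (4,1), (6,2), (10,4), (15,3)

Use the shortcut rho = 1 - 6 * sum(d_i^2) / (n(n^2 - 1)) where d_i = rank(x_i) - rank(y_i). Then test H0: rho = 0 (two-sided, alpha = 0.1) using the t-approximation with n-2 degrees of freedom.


Step 1: Rank x and y separately (midranks; no ties here).
rank(x): 9->3, 14->6, 12->5, 16->8, 4->1, 6->2, 10->4, 15->7
rank(y): 7->7, 6->6, 5->5, 8->8, 1->1, 2->2, 4->4, 3->3
Step 2: d_i = R_x(i) - R_y(i); compute d_i^2.
  (3-7)^2=16, (6-6)^2=0, (5-5)^2=0, (8-8)^2=0, (1-1)^2=0, (2-2)^2=0, (4-4)^2=0, (7-3)^2=16
sum(d^2) = 32.
Step 3: rho = 1 - 6*32 / (8*(8^2 - 1)) = 1 - 192/504 = 0.619048.
Step 4: Under H0, t = rho * sqrt((n-2)/(1-rho^2)) = 1.9308 ~ t(6).
Step 5: Two-sided p-value from the t-distribution with 6 df = 0.101733.
Step 6: alpha = 0.1. fail to reject H0.

rho = 0.6190, p = 0.101733, fail to reject H0 at alpha = 0.1.


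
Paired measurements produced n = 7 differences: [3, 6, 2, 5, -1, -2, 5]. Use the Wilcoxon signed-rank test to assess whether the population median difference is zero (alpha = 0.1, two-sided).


Step 1: Drop any zero differences (none here) and take |d_i|.
|d| = [3, 6, 2, 5, 1, 2, 5]
Step 2: Midrank |d_i| (ties get averaged ranks).
ranks: |3|->4, |6|->7, |2|->2.5, |5|->5.5, |1|->1, |2|->2.5, |5|->5.5
Step 3: Attach original signs; sum ranks with positive sign and with negative sign.
W+ = 4 + 7 + 2.5 + 5.5 + 5.5 = 24.5
W- = 1 + 2.5 = 3.5
(Check: W+ + W- = 28 should equal n(n+1)/2 = 28.)
Step 4: Test statistic W = min(W+, W-) = 3.5.
Step 5: Ties in |d|, so use the tie-corrected normal approximation.
        E[W] = n(n+1)/4 = 7*8/4 = 14.
        Tie groups: |d|=2 (t=2), |d|=5 (t=2); sum(t^3 - t) = 12.
        Var[W] = n(n+1)(2n+1)/24 - sum(t^3-t)/48 = 840/24 - 12/48 = 34.75.
        z = (W - E[W]) / sqrt(Var[W]) = (3.5 - 14) / 5.8949 = -1.7812.
        Two-sided p = 2*Phi(z) = 0.074880.
Step 6: alpha = 0.1. reject H0.

W+ = 24.5, W- = 3.5, W = min = 3.5, p = 0.074880, reject H0.


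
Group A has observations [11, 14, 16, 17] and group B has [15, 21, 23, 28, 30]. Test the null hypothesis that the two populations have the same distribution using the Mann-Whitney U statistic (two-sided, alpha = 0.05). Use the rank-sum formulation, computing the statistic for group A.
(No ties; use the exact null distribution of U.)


Step 1: Combine and sort all 9 observations; assign midranks.
sorted (value, group): (11,X), (14,X), (15,Y), (16,X), (17,X), (21,Y), (23,Y), (28,Y), (30,Y)
ranks: 11->1, 14->2, 15->3, 16->4, 17->5, 21->6, 23->7, 28->8, 30->9
Step 2: Rank sum for X: R1 = 1 + 2 + 4 + 5 = 12.
Step 3: U_X = R1 - n1(n1+1)/2 = 12 - 4*5/2 = 12 - 10 = 2.
       U_Y = n1*n2 - U_X = 20 - 2 = 18.
Step 4: No ties, so the exact null distribution of U (based on enumerating the C(9,4) = 126 equally likely rank assignments) gives the two-sided p-value.
Step 5: p-value = 0.063492; compare to alpha = 0.05. fail to reject H0.

U_X = 2, p = 0.063492, fail to reject H0 at alpha = 0.05.


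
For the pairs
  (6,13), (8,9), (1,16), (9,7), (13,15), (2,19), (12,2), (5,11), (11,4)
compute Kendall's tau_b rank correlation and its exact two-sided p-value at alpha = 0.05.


Step 1: Enumerate the 36 unordered pairs (i,j) with i<j and classify each by sign(x_j-x_i) * sign(y_j-y_i).
  (1,2):dx=+2,dy=-4->D; (1,3):dx=-5,dy=+3->D; (1,4):dx=+3,dy=-6->D; (1,5):dx=+7,dy=+2->C
  (1,6):dx=-4,dy=+6->D; (1,7):dx=+6,dy=-11->D; (1,8):dx=-1,dy=-2->C; (1,9):dx=+5,dy=-9->D
  (2,3):dx=-7,dy=+7->D; (2,4):dx=+1,dy=-2->D; (2,5):dx=+5,dy=+6->C; (2,6):dx=-6,dy=+10->D
  (2,7):dx=+4,dy=-7->D; (2,8):dx=-3,dy=+2->D; (2,9):dx=+3,dy=-5->D; (3,4):dx=+8,dy=-9->D
  (3,5):dx=+12,dy=-1->D; (3,6):dx=+1,dy=+3->C; (3,7):dx=+11,dy=-14->D; (3,8):dx=+4,dy=-5->D
  (3,9):dx=+10,dy=-12->D; (4,5):dx=+4,dy=+8->C; (4,6):dx=-7,dy=+12->D; (4,7):dx=+3,dy=-5->D
  (4,8):dx=-4,dy=+4->D; (4,9):dx=+2,dy=-3->D; (5,6):dx=-11,dy=+4->D; (5,7):dx=-1,dy=-13->C
  (5,8):dx=-8,dy=-4->C; (5,9):dx=-2,dy=-11->C; (6,7):dx=+10,dy=-17->D; (6,8):dx=+3,dy=-8->D
  (6,9):dx=+9,dy=-15->D; (7,8):dx=-7,dy=+9->D; (7,9):dx=-1,dy=+2->D; (8,9):dx=+6,dy=-7->D
Step 2: C = 8, D = 28, total pairs = 36.
Step 3: tau = (C - D)/(n(n-1)/2) = (8 - 28)/36 = -0.555556.
Step 4: Exact two-sided p-value (enumerate n! = 362880 permutations of y under H0): p = 0.044615.
Step 5: alpha = 0.05. reject H0.

tau_b = -0.5556 (C=8, D=28), p = 0.044615, reject H0.


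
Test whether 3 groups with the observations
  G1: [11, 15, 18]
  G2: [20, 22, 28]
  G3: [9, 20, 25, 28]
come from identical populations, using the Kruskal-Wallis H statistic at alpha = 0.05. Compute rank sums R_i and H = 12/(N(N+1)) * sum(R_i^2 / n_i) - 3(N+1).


Step 1: Combine all N = 10 observations and assign midranks.
sorted (value, group, rank): (9,G3,1), (11,G1,2), (15,G1,3), (18,G1,4), (20,G2,5.5), (20,G3,5.5), (22,G2,7), (25,G3,8), (28,G2,9.5), (28,G3,9.5)
Step 2: Sum ranks within each group.
R_1 = 9 (n_1 = 3)
R_2 = 22 (n_2 = 3)
R_3 = 24 (n_3 = 4)
Step 3: H = 12/(N(N+1)) * sum(R_i^2/n_i) - 3(N+1)
     = 12/(10*11) * (9^2/3 + 22^2/3 + 24^2/4) - 3*11
     = 0.109091 * 332.333 - 33
     = 3.254545.
Step 4: Ties present; correction factor C = 1 - 12/(10^3 - 10) = 0.987879. Corrected H = 3.254545 / 0.987879 = 3.294479.
Step 5: Under H0, H ~ chi^2(2); p-value = 0.192581.
Step 6: alpha = 0.05. fail to reject H0.

H = 3.2945, df = 2, p = 0.192581, fail to reject H0.


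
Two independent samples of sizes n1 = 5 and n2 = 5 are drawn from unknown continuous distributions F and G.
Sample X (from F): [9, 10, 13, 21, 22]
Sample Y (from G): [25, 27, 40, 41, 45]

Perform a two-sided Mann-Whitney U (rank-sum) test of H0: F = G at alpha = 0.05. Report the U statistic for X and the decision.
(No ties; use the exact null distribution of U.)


Step 1: Combine and sort all 10 observations; assign midranks.
sorted (value, group): (9,X), (10,X), (13,X), (21,X), (22,X), (25,Y), (27,Y), (40,Y), (41,Y), (45,Y)
ranks: 9->1, 10->2, 13->3, 21->4, 22->5, 25->6, 27->7, 40->8, 41->9, 45->10
Step 2: Rank sum for X: R1 = 1 + 2 + 3 + 4 + 5 = 15.
Step 3: U_X = R1 - n1(n1+1)/2 = 15 - 5*6/2 = 15 - 15 = 0.
       U_Y = n1*n2 - U_X = 25 - 0 = 25.
Step 4: No ties, so the exact null distribution of U (based on enumerating the C(10,5) = 252 equally likely rank assignments) gives the two-sided p-value.
Step 5: p-value = 0.007937; compare to alpha = 0.05. reject H0.

U_X = 0, p = 0.007937, reject H0 at alpha = 0.05.


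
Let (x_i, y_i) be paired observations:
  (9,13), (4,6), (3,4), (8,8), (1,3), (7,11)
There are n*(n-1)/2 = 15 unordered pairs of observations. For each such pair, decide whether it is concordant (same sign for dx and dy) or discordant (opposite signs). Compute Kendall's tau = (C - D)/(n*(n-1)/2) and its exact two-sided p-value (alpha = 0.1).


Step 1: Enumerate the 15 unordered pairs (i,j) with i<j and classify each by sign(x_j-x_i) * sign(y_j-y_i).
  (1,2):dx=-5,dy=-7->C; (1,3):dx=-6,dy=-9->C; (1,4):dx=-1,dy=-5->C; (1,5):dx=-8,dy=-10->C
  (1,6):dx=-2,dy=-2->C; (2,3):dx=-1,dy=-2->C; (2,4):dx=+4,dy=+2->C; (2,5):dx=-3,dy=-3->C
  (2,6):dx=+3,dy=+5->C; (3,4):dx=+5,dy=+4->C; (3,5):dx=-2,dy=-1->C; (3,6):dx=+4,dy=+7->C
  (4,5):dx=-7,dy=-5->C; (4,6):dx=-1,dy=+3->D; (5,6):dx=+6,dy=+8->C
Step 2: C = 14, D = 1, total pairs = 15.
Step 3: tau = (C - D)/(n(n-1)/2) = (14 - 1)/15 = 0.866667.
Step 4: Exact two-sided p-value (enumerate n! = 720 permutations of y under H0): p = 0.016667.
Step 5: alpha = 0.1. reject H0.

tau_b = 0.8667 (C=14, D=1), p = 0.016667, reject H0.


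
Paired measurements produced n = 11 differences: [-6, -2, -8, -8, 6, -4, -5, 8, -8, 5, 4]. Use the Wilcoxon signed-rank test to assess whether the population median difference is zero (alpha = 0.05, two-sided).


Step 1: Drop any zero differences (none here) and take |d_i|.
|d| = [6, 2, 8, 8, 6, 4, 5, 8, 8, 5, 4]
Step 2: Midrank |d_i| (ties get averaged ranks).
ranks: |6|->6.5, |2|->1, |8|->9.5, |8|->9.5, |6|->6.5, |4|->2.5, |5|->4.5, |8|->9.5, |8|->9.5, |5|->4.5, |4|->2.5
Step 3: Attach original signs; sum ranks with positive sign and with negative sign.
W+ = 6.5 + 9.5 + 4.5 + 2.5 = 23
W- = 6.5 + 1 + 9.5 + 9.5 + 2.5 + 4.5 + 9.5 = 43
(Check: W+ + W- = 66 should equal n(n+1)/2 = 66.)
Step 4: Test statistic W = min(W+, W-) = 23.
Step 5: Ties in |d|, so use the tie-corrected normal approximation.
        E[W] = n(n+1)/4 = 11*12/4 = 33.
        Tie groups: |d|=4 (t=2), |d|=5 (t=2), |d|=6 (t=2), |d|=8 (t=4); sum(t^3 - t) = 78.
        Var[W] = n(n+1)(2n+1)/24 - sum(t^3-t)/48 = 3036/24 - 78/48 = 124.875.
        z = (W - E[W]) / sqrt(Var[W]) = (23 - 33) / 11.1747 = -0.8949.
        Two-sided p = 2*Phi(z) = 0.370854.
Step 6: alpha = 0.05. fail to reject H0.

W+ = 23, W- = 43, W = min = 23, p = 0.370854, fail to reject H0.


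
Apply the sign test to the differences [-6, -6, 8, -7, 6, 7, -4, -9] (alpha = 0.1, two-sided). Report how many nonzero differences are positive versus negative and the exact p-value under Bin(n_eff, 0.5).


Step 1: Discard zero differences. Original n = 8; n_eff = number of nonzero differences = 8.
Nonzero differences (with sign): -6, -6, +8, -7, +6, +7, -4, -9
Step 2: Count signs: positive = 3, negative = 5.
Step 3: Under H0: P(positive) = 0.5, so the number of positives S ~ Bin(8, 0.5).
Step 4: Two-sided exact p-value = sum of Bin(8,0.5) probabilities at or below the observed probability = 0.726562.
Step 5: alpha = 0.1. fail to reject H0.

n_eff = 8, pos = 3, neg = 5, p = 0.726562, fail to reject H0.


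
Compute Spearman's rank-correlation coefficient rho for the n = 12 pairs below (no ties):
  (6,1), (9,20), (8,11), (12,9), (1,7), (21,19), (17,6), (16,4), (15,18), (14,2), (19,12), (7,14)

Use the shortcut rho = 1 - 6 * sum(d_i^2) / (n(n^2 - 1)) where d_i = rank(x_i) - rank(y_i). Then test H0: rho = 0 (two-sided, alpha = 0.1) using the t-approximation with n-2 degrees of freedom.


Step 1: Rank x and y separately (midranks; no ties here).
rank(x): 6->2, 9->5, 8->4, 12->6, 1->1, 21->12, 17->10, 16->9, 15->8, 14->7, 19->11, 7->3
rank(y): 1->1, 20->12, 11->7, 9->6, 7->5, 19->11, 6->4, 4->3, 18->10, 2->2, 12->8, 14->9
Step 2: d_i = R_x(i) - R_y(i); compute d_i^2.
  (2-1)^2=1, (5-12)^2=49, (4-7)^2=9, (6-6)^2=0, (1-5)^2=16, (12-11)^2=1, (10-4)^2=36, (9-3)^2=36, (8-10)^2=4, (7-2)^2=25, (11-8)^2=9, (3-9)^2=36
sum(d^2) = 222.
Step 3: rho = 1 - 6*222 / (12*(12^2 - 1)) = 1 - 1332/1716 = 0.223776.
Step 4: Under H0, t = rho * sqrt((n-2)/(1-rho^2)) = 0.7261 ~ t(10).
Step 5: Two-sided p-value from the t-distribution with 10 df = 0.484452.
Step 6: alpha = 0.1. fail to reject H0.

rho = 0.2238, p = 0.484452, fail to reject H0 at alpha = 0.1.


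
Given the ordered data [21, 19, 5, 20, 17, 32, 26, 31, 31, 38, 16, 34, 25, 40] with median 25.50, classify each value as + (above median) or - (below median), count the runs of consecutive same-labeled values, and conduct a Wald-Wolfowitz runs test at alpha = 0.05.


Step 1: Compute median = 25.50; label A = above, B = below.
Labels in order: BBBBBAAAAABABA  (n_A = 7, n_B = 7)
Step 2: Count runs R = 6.
Step 3: Under H0 (random ordering), E[R] = 2*n_A*n_B/(n_A+n_B) + 1 = 2*7*7/14 + 1 = 8.0000.
        Var[R] = 2*n_A*n_B*(2*n_A*n_B - n_A - n_B) / ((n_A+n_B)^2 * (n_A+n_B-1)) = 8232/2548 = 3.2308.
        SD[R] = 1.7974.
Step 4: Continuity-corrected z = (R + 0.5 - E[R]) / SD[R] = (6 + 0.5 - 8.0000) / 1.7974 = -0.8345.
Step 5: Two-sided p-value via normal approximation = 2*(1 - Phi(|z|)) = 0.403986.
Step 6: alpha = 0.05. fail to reject H0.

R = 6, z = -0.8345, p = 0.403986, fail to reject H0.


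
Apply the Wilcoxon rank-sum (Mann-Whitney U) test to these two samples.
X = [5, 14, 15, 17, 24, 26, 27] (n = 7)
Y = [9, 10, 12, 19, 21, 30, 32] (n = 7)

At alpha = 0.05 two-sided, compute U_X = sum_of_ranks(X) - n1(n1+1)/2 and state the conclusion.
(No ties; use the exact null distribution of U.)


Step 1: Combine and sort all 14 observations; assign midranks.
sorted (value, group): (5,X), (9,Y), (10,Y), (12,Y), (14,X), (15,X), (17,X), (19,Y), (21,Y), (24,X), (26,X), (27,X), (30,Y), (32,Y)
ranks: 5->1, 9->2, 10->3, 12->4, 14->5, 15->6, 17->7, 19->8, 21->9, 24->10, 26->11, 27->12, 30->13, 32->14
Step 2: Rank sum for X: R1 = 1 + 5 + 6 + 7 + 10 + 11 + 12 = 52.
Step 3: U_X = R1 - n1(n1+1)/2 = 52 - 7*8/2 = 52 - 28 = 24.
       U_Y = n1*n2 - U_X = 49 - 24 = 25.
Step 4: No ties, so the exact null distribution of U (based on enumerating the C(14,7) = 3432 equally likely rank assignments) gives the two-sided p-value.
Step 5: p-value = 1.000000; compare to alpha = 0.05. fail to reject H0.

U_X = 24, p = 1.000000, fail to reject H0 at alpha = 0.05.


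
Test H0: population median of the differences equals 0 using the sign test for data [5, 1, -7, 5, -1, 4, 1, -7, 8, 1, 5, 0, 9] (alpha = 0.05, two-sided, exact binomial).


Step 1: Discard zero differences. Original n = 13; n_eff = number of nonzero differences = 12.
Nonzero differences (with sign): +5, +1, -7, +5, -1, +4, +1, -7, +8, +1, +5, +9
Step 2: Count signs: positive = 9, negative = 3.
Step 3: Under H0: P(positive) = 0.5, so the number of positives S ~ Bin(12, 0.5).
Step 4: Two-sided exact p-value = sum of Bin(12,0.5) probabilities at or below the observed probability = 0.145996.
Step 5: alpha = 0.05. fail to reject H0.

n_eff = 12, pos = 9, neg = 3, p = 0.145996, fail to reject H0.


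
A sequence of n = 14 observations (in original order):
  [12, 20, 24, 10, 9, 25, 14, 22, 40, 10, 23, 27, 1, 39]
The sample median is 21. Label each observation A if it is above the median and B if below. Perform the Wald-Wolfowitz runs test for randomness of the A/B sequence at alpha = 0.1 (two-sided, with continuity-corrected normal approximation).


Step 1: Compute median = 21; label A = above, B = below.
Labels in order: BBABBABAABAABA  (n_A = 7, n_B = 7)
Step 2: Count runs R = 10.
Step 3: Under H0 (random ordering), E[R] = 2*n_A*n_B/(n_A+n_B) + 1 = 2*7*7/14 + 1 = 8.0000.
        Var[R] = 2*n_A*n_B*(2*n_A*n_B - n_A - n_B) / ((n_A+n_B)^2 * (n_A+n_B-1)) = 8232/2548 = 3.2308.
        SD[R] = 1.7974.
Step 4: Continuity-corrected z = (R - 0.5 - E[R]) / SD[R] = (10 - 0.5 - 8.0000) / 1.7974 = 0.8345.
Step 5: Two-sided p-value via normal approximation = 2*(1 - Phi(|z|)) = 0.403986.
Step 6: alpha = 0.1. fail to reject H0.

R = 10, z = 0.8345, p = 0.403986, fail to reject H0.


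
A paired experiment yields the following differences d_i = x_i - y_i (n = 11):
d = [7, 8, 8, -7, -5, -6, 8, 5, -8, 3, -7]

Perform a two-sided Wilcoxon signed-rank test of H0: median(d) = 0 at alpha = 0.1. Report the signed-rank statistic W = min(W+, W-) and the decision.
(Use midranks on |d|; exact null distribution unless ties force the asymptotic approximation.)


Step 1: Drop any zero differences (none here) and take |d_i|.
|d| = [7, 8, 8, 7, 5, 6, 8, 5, 8, 3, 7]
Step 2: Midrank |d_i| (ties get averaged ranks).
ranks: |7|->6, |8|->9.5, |8|->9.5, |7|->6, |5|->2.5, |6|->4, |8|->9.5, |5|->2.5, |8|->9.5, |3|->1, |7|->6
Step 3: Attach original signs; sum ranks with positive sign and with negative sign.
W+ = 6 + 9.5 + 9.5 + 9.5 + 2.5 + 1 = 38
W- = 6 + 2.5 + 4 + 9.5 + 6 = 28
(Check: W+ + W- = 66 should equal n(n+1)/2 = 66.)
Step 4: Test statistic W = min(W+, W-) = 28.
Step 5: Ties in |d|, so use the tie-corrected normal approximation.
        E[W] = n(n+1)/4 = 11*12/4 = 33.
        Tie groups: |d|=5 (t=2), |d|=7 (t=3), |d|=8 (t=4); sum(t^3 - t) = 90.
        Var[W] = n(n+1)(2n+1)/24 - sum(t^3-t)/48 = 3036/24 - 90/48 = 124.625.
        z = (W - E[W]) / sqrt(Var[W]) = (28 - 33) / 11.1636 = -0.4479.
        Two-sided p = 2*Phi(z) = 0.654236.
Step 6: alpha = 0.1. fail to reject H0.

W+ = 38, W- = 28, W = min = 28, p = 0.654236, fail to reject H0.


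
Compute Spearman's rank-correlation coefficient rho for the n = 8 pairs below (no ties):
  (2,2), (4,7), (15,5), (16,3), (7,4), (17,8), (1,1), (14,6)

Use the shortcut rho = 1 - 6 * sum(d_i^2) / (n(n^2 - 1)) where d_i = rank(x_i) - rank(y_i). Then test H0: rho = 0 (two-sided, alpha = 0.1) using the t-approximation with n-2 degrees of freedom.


Step 1: Rank x and y separately (midranks; no ties here).
rank(x): 2->2, 4->3, 15->6, 16->7, 7->4, 17->8, 1->1, 14->5
rank(y): 2->2, 7->7, 5->5, 3->3, 4->4, 8->8, 1->1, 6->6
Step 2: d_i = R_x(i) - R_y(i); compute d_i^2.
  (2-2)^2=0, (3-7)^2=16, (6-5)^2=1, (7-3)^2=16, (4-4)^2=0, (8-8)^2=0, (1-1)^2=0, (5-6)^2=1
sum(d^2) = 34.
Step 3: rho = 1 - 6*34 / (8*(8^2 - 1)) = 1 - 204/504 = 0.595238.
Step 4: Under H0, t = rho * sqrt((n-2)/(1-rho^2)) = 1.8145 ~ t(6).
Step 5: Two-sided p-value from the t-distribution with 6 df = 0.119530.
Step 6: alpha = 0.1. fail to reject H0.

rho = 0.5952, p = 0.119530, fail to reject H0 at alpha = 0.1.
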